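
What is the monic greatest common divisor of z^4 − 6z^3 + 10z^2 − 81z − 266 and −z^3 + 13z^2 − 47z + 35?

z − 7

Euclidean algorithm in ℚ[z]:
  z^4 − 6z^3 + 10z^2 − 81z − 266 = (−z − 7)(−z^3 + 13z^2 − 47z + 35) + (54z^2 − 375z − 21)
  −z^3 + 13z^2 − 47z + 35 = (−(1/54)z + 109/972)(54z^2 − 375z − 21) + (−(1729/324)z + 12103/324)
  54z^2 − 375z − 21 = (−(17496/1729)z − 972/1729)(−(1729/324)z + 12103/324) + (0)
Last nonzero remainder: −(1729/324)z + 12103/324. Dividing through by −1729/324 gives the monic gcd z − 7.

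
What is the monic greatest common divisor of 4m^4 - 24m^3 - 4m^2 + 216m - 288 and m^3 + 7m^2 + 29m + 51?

Repeated division with remainder:
  4m^4 - 24m^3 - 4m^2 + 216m - 288 = (4m - 52)(m^3 + 7m^2 + 29m + 51) + (244m^2 + 1520m + 2364)
  m^3 + 7m^2 + 29m + 51 = ((1/244)m + 47/14884)(244m^2 + 1520m + 2364) + ((53998/3721)m + 161994/3721)
  244m^2 + 1520m + 2364 = ((453962/26999)m + 1466074/26999)((53998/3721)m + 161994/3721) + (0)
Last nonzero remainder: (53998/3721)m + 161994/3721. Dividing through by 53998/3721 gives the monic gcd m + 3.

m + 3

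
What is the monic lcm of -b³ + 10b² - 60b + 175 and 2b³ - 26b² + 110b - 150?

b⁵ - 18b⁴ + 155b³ - 805b² + 2300b - 2625

Euclidean algorithm in ℚ[b]:
  -b³ + 10b² - 60b + 175 = (-1/2)(2b³ - 26b² + 110b - 150) + (-3b² - 5b + 100)
  2b³ - 26b² + 110b - 150 = (-(2/3)b + 88/9)(-3b² - 5b + 100) + ((2030/9)b - 10150/9)
  -3b² - 5b + 100 = (-(27/2030)b - 18/203)((2030/9)b - 10150/9) + (0)
Last nonzero remainder: (2030/9)b - 10150/9. Dividing through by 2030/9 gives the monic gcd b - 5.
Then lcm(f, g) = f·g / gcd(f, g); expanding and making the result monic gives the answer.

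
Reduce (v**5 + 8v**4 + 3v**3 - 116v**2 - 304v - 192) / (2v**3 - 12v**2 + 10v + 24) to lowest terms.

(v**3 + 11v**2 + 40v + 48)/(2v - 6)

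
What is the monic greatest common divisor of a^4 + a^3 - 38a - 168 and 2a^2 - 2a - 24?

By polynomial division,
  a^4 + a^3 - 38a - 168 = ((1/2)a^2 + a + 7)(2a^2 - 2a - 24) + (0)
Last nonzero remainder: 2a^2 - 2a - 24. Dividing through by 2 gives the monic gcd a^2 - a - 12.

a^2 - a - 12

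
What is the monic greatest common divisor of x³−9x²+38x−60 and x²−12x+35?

1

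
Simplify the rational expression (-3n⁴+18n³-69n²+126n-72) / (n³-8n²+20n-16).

(-3n³+12n²-45n+36)/(n²-6n+8)

Repeated division with remainder:
  -3n⁴+18n³-69n²+126n-72 = (-3n-6)(n³-8n²+20n-16) + (-57n²+198n-168)
  n³-8n²+20n-16 = (-(1/57)n+86/1083)(-57n²+198n-168) + ((480/361)n-960/361)
  -57n²+198n-168 = (-(6859/160)n+2527/40)((480/361)n-960/361) + (0)
Last nonzero remainder: (480/361)n-960/361. Dividing through by 480/361 gives the monic gcd n-2.
Cancel n-2 from numerator and denominator to get the reduced form.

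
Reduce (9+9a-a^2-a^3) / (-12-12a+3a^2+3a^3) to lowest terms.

(9-a^2)/(-12+3a^2)

Euclidean algorithm in ℚ[a]:
  -a^3-a^2+9a+9 = (-1/3)(3a^3+3a^2-12a-12) + (5a+5)
  3a^3+3a^2-12a-12 = ((3/5)a^2-12/5)(5a+5) + (0)
Last nonzero remainder: 5a+5. Dividing through by 5 gives the monic gcd a+1.
Cancel a+1 from numerator and denominator to get the reduced form.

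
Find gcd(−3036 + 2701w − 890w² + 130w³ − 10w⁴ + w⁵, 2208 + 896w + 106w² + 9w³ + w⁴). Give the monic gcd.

Apply the Euclidean algorithm:
  w⁵ − 10w⁴ + 130w³ − 890w² + 2701w − 3036 = (w − 19)(w⁴ + 9w³ + 106w² + 896w + 2208) + (195w³ + 228w² + 17517w + 38916)
  w⁴ + 9w³ + 106w² + 896w + 2208 = ((1/195)w + 509/12675)(195w³ + 228w² + 17517w + 38916) + ((29631/4225)w² − (29631/4225)w + 2726052/4225)
  195w³ + 228w² + 17517w + 38916 = ((274625/9877)w + 595725/9877)((29631/4225)w² − (29631/4225)w + 2726052/4225) + (0)
Last nonzero remainder: (29631/4225)w² − (29631/4225)w + 2726052/4225. Dividing through by 29631/4225 gives the monic gcd w² − w + 92.

92 − w + w²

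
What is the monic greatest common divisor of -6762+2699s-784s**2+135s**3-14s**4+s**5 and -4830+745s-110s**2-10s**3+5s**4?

Repeated division with remainder:
  s**5-14s**4+135s**3-784s**2+2699s-6762 = ((1/5)s-12/5)(5s**4-10s**3-110s**2+745s-4830) + (133s**3-1197s**2+5453s-18354)
  5s**4-10s**3-110s**2+745s-4830 = ((5/133)s+5/19)(133s**3-1197s**2+5453s-18354) + (0)
Last nonzero remainder: 133s**3-1197s**2+5453s-18354. Dividing through by 133 gives the monic gcd s**3-9s**2+41s-138.

-138+41s-9s**2+s**3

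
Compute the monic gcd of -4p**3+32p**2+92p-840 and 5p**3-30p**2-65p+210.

Euclidean algorithm in ℚ[p]:
  -4p**3+32p**2+92p-840 = (-4/5)(5p**3-30p**2-65p+210) + (8p**2+40p-672)
  5p**3-30p**2-65p+210 = ((5/8)p-55/8)(8p**2+40p-672) + (630p-4410)
  8p**2+40p-672 = ((4/315)p+16/105)(630p-4410) + (0)
Last nonzero remainder: 630p-4410. Dividing through by 630 gives the monic gcd p-7.

p-7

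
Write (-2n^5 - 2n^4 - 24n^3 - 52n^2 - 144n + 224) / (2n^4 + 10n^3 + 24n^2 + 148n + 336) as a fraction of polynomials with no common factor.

Apply the Euclidean algorithm:
  -2n^5 - 2n^4 - 24n^3 - 52n^2 - 144n + 224 = (-n + 4)(2n^4 + 10n^3 + 24n^2 + 148n + 336) + (-40n^3 - 400n - 1120)
  2n^4 + 10n^3 + 24n^2 + 148n + 336 = (-(1/20)n - 1/4)(-40n^3 - 400n - 1120) + (4n^2 - 8n + 56)
  -40n^3 - 400n - 1120 = (-10n - 20)(4n^2 - 8n + 56) + (0)
Last nonzero remainder: 4n^2 - 8n + 56. Dividing through by 4 gives the monic gcd n^2 - 2n + 14.
Cancel n^2 - 2n + 14 from numerator and denominator to get the reduced form.

(-n^3 - 3n^2 - 4n + 8)/(n^2 + 7n + 12)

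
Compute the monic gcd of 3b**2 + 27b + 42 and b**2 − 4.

b + 2

Euclidean algorithm in ℚ[b]:
  3b**2 + 27b + 42 = (3)(b**2 − 4) + (27b + 54)
  b**2 − 4 = ((1/27)b − 2/27)(27b + 54) + (0)
Last nonzero remainder: 27b + 54. Dividing through by 27 gives the monic gcd b + 2.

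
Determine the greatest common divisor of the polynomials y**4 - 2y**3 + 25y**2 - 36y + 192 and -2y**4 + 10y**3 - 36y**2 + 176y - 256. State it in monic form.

y**2 + y + 16

Repeated division with remainder:
  y**4 - 2y**3 + 25y**2 - 36y + 192 = (-1/2)(-2y**4 + 10y**3 - 36y**2 + 176y - 256) + (3y**3 + 7y**2 + 52y + 64)
  -2y**4 + 10y**3 - 36y**2 + 176y - 256 = (-(2/3)y + 44/9)(3y**3 + 7y**2 + 52y + 64) + (-(320/9)y**2 - (320/9)y - 5120/9)
  3y**3 + 7y**2 + 52y + 64 = (-(27/320)y - 9/80)(-(320/9)y**2 - (320/9)y - 5120/9) + (0)
Last nonzero remainder: -(320/9)y**2 - (320/9)y - 5120/9. Dividing through by -320/9 gives the monic gcd y**2 + y + 16.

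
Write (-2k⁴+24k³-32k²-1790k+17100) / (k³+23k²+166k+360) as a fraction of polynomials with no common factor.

(-2k³+42k²-410k+1900)/(k²+14k+40)

Apply the Euclidean algorithm:
  -2k⁴+24k³-32k²-1790k+17100 = (-2k+70)(k³+23k²+166k+360) + (-1310k²-12690k-8100)
  k³+23k²+166k+360 = (-(1/1310)k-872/85805)(-1310k²-12690k-8100) + ((529480/17161)k+4765320/17161)
  -1310k²-12690k-8100 = (-(2248091/52948)k-772245/26474)((529480/17161)k+4765320/17161) + (0)
Last nonzero remainder: (529480/17161)k+4765320/17161. Dividing through by 529480/17161 gives the monic gcd k+9.
Cancel k+9 from numerator and denominator to get the reduced form.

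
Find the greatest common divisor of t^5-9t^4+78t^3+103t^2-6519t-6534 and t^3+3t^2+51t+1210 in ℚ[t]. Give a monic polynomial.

t^2-7t+121

Apply the Euclidean algorithm:
  t^5-9t^4+78t^3+103t^2-6519t-6534 = (t^2-12t+63)(t^3+3t^2+51t+1210) + (-684t^2+4788t-82764)
  t^3+3t^2+51t+1210 = (-(1/684)t-5/342)(-684t^2+4788t-82764) + (0)
Last nonzero remainder: -684t^2+4788t-82764. Dividing through by -684 gives the monic gcd t^2-7t+121.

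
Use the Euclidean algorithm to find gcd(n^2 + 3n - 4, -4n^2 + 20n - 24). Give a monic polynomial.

Apply the Euclidean algorithm:
  n^2 + 3n - 4 = (-1/4)(-4n^2 + 20n - 24) + (8n - 10)
  -4n^2 + 20n - 24 = (-(1/2)n + 15/8)(8n - 10) + (-21/4)
  8n - 10 = (-(32/21)n + 40/21)(-21/4) + (0)
The last nonzero remainder is the constant -21/4, so the polynomials are coprime and gcd = 1.

1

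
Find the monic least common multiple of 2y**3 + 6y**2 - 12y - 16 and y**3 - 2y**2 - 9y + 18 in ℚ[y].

y**5 + 3y**4 - 15y**3 - 35y**2 + 54y + 72

By polynomial division,
  2y**3 + 6y**2 - 12y - 16 = (2)(y**3 - 2y**2 - 9y + 18) + (10y**2 + 6y - 52)
  y**3 - 2y**2 - 9y + 18 = ((1/10)y - 13/50)(10y**2 + 6y - 52) + (-(56/25)y + 112/25)
  10y**2 + 6y - 52 = (-(125/28)y - 325/28)(-(56/25)y + 112/25) + (0)
Last nonzero remainder: -(56/25)y + 112/25. Dividing through by -56/25 gives the monic gcd y - 2.
Then lcm(f, g) = f·g / gcd(f, g); expanding and making the result monic gives the answer.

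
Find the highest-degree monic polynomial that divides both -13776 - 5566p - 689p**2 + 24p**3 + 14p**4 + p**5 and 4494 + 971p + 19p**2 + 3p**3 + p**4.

Repeated division with remainder:
  p**5 + 14p**4 + 24p**3 - 689p**2 - 5566p - 13776 = (p + 11)(p**4 + 3p**3 + 19p**2 + 971p + 4494) + (-28p**3 - 1869p**2 - 20741p - 63210)
  p**4 + 3p**3 + 19p**2 + 971p + 4494 = (-(1/28)p + 255/112)(-28p**3 - 1869p**2 - 20741p - 63210) + ((56537/16)p**2 + (734981/16)p + 1187277/8)
  -28p**3 - 1869p**2 - 20741p - 63210 = (-(448/56537)p - 24080/56537)((56537/16)p**2 + (734981/16)p + 1187277/8) + (0)
Last nonzero remainder: (56537/16)p**2 + (734981/16)p + 1187277/8. Dividing through by 56537/16 gives the monic gcd p**2 + 13p + 42.

42 + 13p + p**2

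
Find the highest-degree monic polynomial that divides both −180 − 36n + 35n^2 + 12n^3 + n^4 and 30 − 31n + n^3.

Euclidean algorithm in ℚ[n]:
  n^4 + 12n^3 + 35n^2 − 36n − 180 = (n + 12)(n^3 − 31n + 30) + (66n^2 + 306n − 540)
  n^3 − 31n + 30 = ((1/66)n − 17/242)(66n^2 + 306n − 540) + (−(160/121)n − 960/121)
  66n^2 + 306n − 540 = (−(3993/80)n + 1089/16)(−(160/121)n − 960/121) + (0)
Last nonzero remainder: −(160/121)n − 960/121. Dividing through by −160/121 gives the monic gcd n + 6.

6 + n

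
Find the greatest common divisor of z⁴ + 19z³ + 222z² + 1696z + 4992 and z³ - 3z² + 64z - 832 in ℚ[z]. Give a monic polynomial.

z² + 5z + 104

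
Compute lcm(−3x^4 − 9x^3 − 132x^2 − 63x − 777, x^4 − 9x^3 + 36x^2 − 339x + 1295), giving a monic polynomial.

x^6 − 9x^5 + 43x^4 − 402x^3 + 1547x^2 − 2373x + 9065

Apply the Euclidean algorithm:
  −3x^4 − 9x^3 − 132x^2 − 63x − 777 = (−3)(x^4 − 9x^3 + 36x^2 − 339x + 1295) + (−36x^3 − 24x^2 − 1080x + 3108)
  x^4 − 9x^3 + 36x^2 − 339x + 1295 = (−(1/36)x + 29/108)(−36x^3 − 24x^2 − 1080x + 3108) + ((112/9)x^2 + (112/3)x + 4144/9)
  −36x^3 − 24x^2 − 1080x + 3108 = (−(81/28)x + 27/4)((112/9)x^2 + (112/3)x + 4144/9) + (0)
Last nonzero remainder: (112/9)x^2 + (112/3)x + 4144/9. Dividing through by 112/9 gives the monic gcd x^2 + 3x + 37.
Then lcm(f, g) = f·g / gcd(f, g); expanding and making the result monic gives the answer.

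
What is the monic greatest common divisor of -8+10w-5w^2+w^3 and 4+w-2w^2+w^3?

Euclidean algorithm in ℚ[w]:
  w^3-5w^2+10w-8 = (w^3-2w^2+w+4) + (-3w^2+9w-12)
  w^3-2w^2+w+4 = (-(1/3)w-1/3)(-3w^2+9w-12) + (0)
Last nonzero remainder: -3w^2+9w-12. Dividing through by -3 gives the monic gcd w^2-3w+4.

4-3w+w^2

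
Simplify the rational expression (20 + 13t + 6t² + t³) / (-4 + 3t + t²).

(5 + 2t + t²)/(-1 + t)

Euclidean algorithm in ℚ[t]:
  t³ + 6t² + 13t + 20 = (t + 3)(t² + 3t - 4) + (8t + 32)
  t² + 3t - 4 = ((1/8)t - 1/8)(8t + 32) + (0)
Last nonzero remainder: 8t + 32. Dividing through by 8 gives the monic gcd t + 4.
Cancel t + 4 from numerator and denominator to get the reduced form.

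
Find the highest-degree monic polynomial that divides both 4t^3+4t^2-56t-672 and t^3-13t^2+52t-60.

t-6

Euclidean algorithm in ℚ[t]:
  4t^3+4t^2-56t-672 = (4)(t^3-13t^2+52t-60) + (56t^2-264t-432)
  t^3-13t^2+52t-60 = ((1/56)t-29/196)(56t^2-264t-432) + ((1012/49)t-6072/49)
  56t^2-264t-432 = ((686/253)t+882/253)((1012/49)t-6072/49) + (0)
Last nonzero remainder: (1012/49)t-6072/49. Dividing through by 1012/49 gives the monic gcd t-6.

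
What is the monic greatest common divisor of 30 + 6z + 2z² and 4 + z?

1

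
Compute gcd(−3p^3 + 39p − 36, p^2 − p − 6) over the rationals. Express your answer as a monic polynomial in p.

p − 3

Euclidean algorithm in ℚ[p]:
  −3p^3 + 39p − 36 = (−3p − 3)(p^2 − p − 6) + (18p − 54)
  p^2 − p − 6 = ((1/18)p + 1/9)(18p − 54) + (0)
Last nonzero remainder: 18p − 54. Dividing through by 18 gives the monic gcd p − 3.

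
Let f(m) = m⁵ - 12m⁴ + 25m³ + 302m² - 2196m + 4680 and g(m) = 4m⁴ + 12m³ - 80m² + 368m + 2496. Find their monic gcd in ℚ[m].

m³ - m² - 16m + 156

Apply the Euclidean algorithm:
  m⁵ - 12m⁴ + 25m³ + 302m² - 2196m + 4680 = ((1/4)m - 15/4)(4m⁴ + 12m³ - 80m² + 368m + 2496) + (90m³ - 90m² - 1440m + 14040)
  4m⁴ + 12m³ - 80m² + 368m + 2496 = ((2/45)m + 8/45)(90m³ - 90m² - 1440m + 14040) + (0)
Last nonzero remainder: 90m³ - 90m² - 1440m + 14040. Dividing through by 90 gives the monic gcd m³ - m² - 16m + 156.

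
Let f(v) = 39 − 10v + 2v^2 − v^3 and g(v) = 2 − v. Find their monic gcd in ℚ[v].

1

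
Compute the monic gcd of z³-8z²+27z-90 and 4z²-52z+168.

By polynomial division,
  z³-8z²+27z-90 = ((1/4)z+5/4)(4z²-52z+168) + (50z-300)
  4z²-52z+168 = ((2/25)z-14/25)(50z-300) + (0)
Last nonzero remainder: 50z-300. Dividing through by 50 gives the monic gcd z-6.

z-6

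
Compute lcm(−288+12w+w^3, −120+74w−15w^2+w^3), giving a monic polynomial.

−5760+2832w−396w^2+32w^3−9w^4+w^5

By polynomial division,
  w^3+12w−288 = (w^3−15w^2+74w−120) + (15w^2−62w−168)
  w^3−15w^2+74w−120 = ((1/15)w−163/225)(15w^2−62w−168) + ((9064/225)w−18128/75)
  15w^2−62w−168 = ((3375/9064)w+1575/2266)((9064/225)w−18128/75) + (0)
Last nonzero remainder: (9064/225)w−18128/75. Dividing through by 9064/225 gives the monic gcd w−6.
Then lcm(f, g) = f·g / gcd(f, g); expanding and making the result monic gives the answer.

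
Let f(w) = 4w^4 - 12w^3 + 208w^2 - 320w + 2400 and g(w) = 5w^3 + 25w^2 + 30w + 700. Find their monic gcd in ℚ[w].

Apply the Euclidean algorithm:
  4w^4 - 12w^3 + 208w^2 - 320w + 2400 = ((4/5)w - 32/5)(5w^3 + 25w^2 + 30w + 700) + (344w^2 - 688w + 6880)
  5w^3 + 25w^2 + 30w + 700 = ((5/344)w + 35/344)(344w^2 - 688w + 6880) + (0)
Last nonzero remainder: 344w^2 - 688w + 6880. Dividing through by 344 gives the monic gcd w^2 - 2w + 20.

w^2 - 2w + 20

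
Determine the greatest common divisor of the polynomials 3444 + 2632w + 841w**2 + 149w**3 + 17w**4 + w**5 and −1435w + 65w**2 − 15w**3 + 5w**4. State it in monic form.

41 + 4w + w**2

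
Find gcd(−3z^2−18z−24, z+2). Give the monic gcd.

z+2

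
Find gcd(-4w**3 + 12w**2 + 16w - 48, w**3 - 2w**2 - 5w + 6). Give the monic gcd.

By polynomial division,
  -4w**3 + 12w**2 + 16w - 48 = (-4)(w**3 - 2w**2 - 5w + 6) + (4w**2 - 4w - 24)
  w**3 - 2w**2 - 5w + 6 = ((1/4)w - 1/4)(4w**2 - 4w - 24) + (0)
Last nonzero remainder: 4w**2 - 4w - 24. Dividing through by 4 gives the monic gcd w**2 - w - 6.

w**2 - w - 6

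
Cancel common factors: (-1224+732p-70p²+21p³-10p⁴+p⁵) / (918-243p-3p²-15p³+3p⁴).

(12-8p+p²)/(-9+3p)

Repeated division with remainder:
  p⁵-10p⁴+21p³-70p²+732p-1224 = ((1/3)p-5/3)(3p⁴-15p³-3p²-243p+918) + (-3p³+6p²+21p+306)
  3p⁴-15p³-3p²-243p+918 = (-p+3)(-3p³+6p²+21p+306) + (0)
Last nonzero remainder: -3p³+6p²+21p+306. Dividing through by -3 gives the monic gcd p³-2p²-7p-102.
Cancel p³-2p²-7p-102 from numerator and denominator to get the reduced form.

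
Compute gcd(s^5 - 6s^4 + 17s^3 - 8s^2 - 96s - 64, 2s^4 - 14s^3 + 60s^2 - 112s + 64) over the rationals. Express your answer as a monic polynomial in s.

Euclidean algorithm in ℚ[s]:
  s^5 - 6s^4 + 17s^3 - 8s^2 - 96s - 64 = ((1/2)s + 1/2)(2s^4 - 14s^3 + 60s^2 - 112s + 64) + (-6s^3 + 18s^2 - 72s - 96)
  2s^4 - 14s^3 + 60s^2 - 112s + 64 = (-(1/3)s + 4/3)(-6s^3 + 18s^2 - 72s - 96) + (12s^2 - 48s + 192)
  -6s^3 + 18s^2 - 72s - 96 = (-(1/2)s - 1/2)(12s^2 - 48s + 192) + (0)
Last nonzero remainder: 12s^2 - 48s + 192. Dividing through by 12 gives the monic gcd s^2 - 4s + 16.

s^2 - 4s + 16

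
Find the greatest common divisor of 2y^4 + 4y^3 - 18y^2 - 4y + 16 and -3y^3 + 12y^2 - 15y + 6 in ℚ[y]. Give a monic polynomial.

By polynomial division,
  2y^4 + 4y^3 - 18y^2 - 4y + 16 = (-(2/3)y - 4)(-3y^3 + 12y^2 - 15y + 6) + (20y^2 - 60y + 40)
  -3y^3 + 12y^2 - 15y + 6 = (-(3/20)y + 3/20)(20y^2 - 60y + 40) + (0)
Last nonzero remainder: 20y^2 - 60y + 40. Dividing through by 20 gives the monic gcd y^2 - 3y + 2.

y^2 - 3y + 2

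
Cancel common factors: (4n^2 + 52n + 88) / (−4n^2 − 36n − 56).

By polynomial division,
  4n^2 + 52n + 88 = (−1)(−4n^2 − 36n − 56) + (16n + 32)
  −4n^2 − 36n − 56 = (−(1/4)n − 7/4)(16n + 32) + (0)
Last nonzero remainder: 16n + 32. Dividing through by 16 gives the monic gcd n + 2.
Cancel n + 2 from numerator and denominator to get the reduced form.

(−n − 11)/(n + 7)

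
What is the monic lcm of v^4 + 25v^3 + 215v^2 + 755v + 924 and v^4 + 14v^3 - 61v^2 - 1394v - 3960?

Repeated division with remainder:
  v^4 + 25v^3 + 215v^2 + 755v + 924 = (v^4 + 14v^3 - 61v^2 - 1394v - 3960) + (11v^3 + 276v^2 + 2149v + 4884)
  v^4 + 14v^3 - 61v^2 - 1394v - 3960 = ((1/11)v - 122/121)(11v^3 + 276v^2 + 2149v + 4884) + ((2652/121)v^2 + (39780/121)v + 10608/11)
  11v^3 + 276v^2 + 2149v + 4884 = ((1331/2652)v + 4477/884)((2652/121)v^2 + (39780/121)v + 10608/11) + (0)
Last nonzero remainder: (2652/121)v^2 + (39780/121)v + 10608/11. Dividing through by 2652/121 gives the monic gcd v^2 + 15v + 44.
Then lcm(f, g) = f·g / gcd(f, g); expanding and making the result monic gives the answer.

v^6 + 24v^5 + 100v^4 - 1710v^3 - 19181v^2 - 68874v - 83160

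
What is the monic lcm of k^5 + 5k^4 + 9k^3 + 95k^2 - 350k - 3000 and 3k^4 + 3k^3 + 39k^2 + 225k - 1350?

k^6 + 2k^5 - 6k^4 + 68k^3 - 635k^2 - 1950k + 9000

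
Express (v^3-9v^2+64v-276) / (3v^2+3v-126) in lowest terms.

Repeated division with remainder:
  v^3-9v^2+64v-276 = ((1/3)v-10/3)(3v^2+3v-126) + (116v-696)
  3v^2+3v-126 = ((3/116)v+21/116)(116v-696) + (0)
Last nonzero remainder: 116v-696. Dividing through by 116 gives the monic gcd v-6.
Cancel v-6 from numerator and denominator to get the reduced form.

(v^2-3v+46)/(3v+21)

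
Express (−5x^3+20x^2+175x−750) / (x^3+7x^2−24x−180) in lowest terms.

(−5x+25)/(x+6)

By polynomial division,
  −5x^3+20x^2+175x−750 = (−5)(x^3+7x^2−24x−180) + (55x^2+55x−1650)
  x^3+7x^2−24x−180 = ((1/55)x+6/55)(55x^2+55x−1650) + (0)
Last nonzero remainder: 55x^2+55x−1650. Dividing through by 55 gives the monic gcd x^2+x−30.
Cancel x^2+x−30 from numerator and denominator to get the reduced form.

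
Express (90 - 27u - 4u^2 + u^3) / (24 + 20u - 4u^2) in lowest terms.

Euclidean algorithm in ℚ[u]:
  u^3 - 4u^2 - 27u + 90 = (-(1/4)u - 1/4)(-4u^2 + 20u + 24) + (-16u + 96)
  -4u^2 + 20u + 24 = ((1/4)u + 1/4)(-16u + 96) + (0)
Last nonzero remainder: -16u + 96. Dividing through by -16 gives the monic gcd u - 6.
Cancel u - 6 from numerator and denominator to get the reduced form.

(15 - 2u - u^2)/(4 + 4u)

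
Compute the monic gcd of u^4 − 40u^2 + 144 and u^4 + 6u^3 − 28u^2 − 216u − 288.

Repeated division with remainder:
  u^4 − 40u^2 + 144 = (u^4 + 6u^3 − 28u^2 − 216u − 288) + (−6u^3 − 12u^2 + 216u + 432)
  u^4 + 6u^3 − 28u^2 − 216u − 288 = (−(1/6)u − 2/3)(−6u^3 − 12u^2 + 216u + 432) + (0)
Last nonzero remainder: −6u^3 − 12u^2 + 216u + 432. Dividing through by −6 gives the monic gcd u^3 + 2u^2 − 36u − 72.

u^3 + 2u^2 − 36u − 72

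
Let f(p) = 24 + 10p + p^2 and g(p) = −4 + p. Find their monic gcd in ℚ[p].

Euclidean algorithm in ℚ[p]:
  p^2 + 10p + 24 = (p + 14)(p − 4) + (80)
  p − 4 = ((1/80)p − 1/20)(80) + (0)
The last nonzero remainder is the constant 80, so the polynomials are coprime and gcd = 1.

1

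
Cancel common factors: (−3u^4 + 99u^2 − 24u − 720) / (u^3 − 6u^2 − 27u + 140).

Repeated division with remainder:
  −3u^4 + 99u^2 − 24u − 720 = (−3u − 18)(u^3 − 6u^2 − 27u + 140) + (−90u^2 − 90u + 1800)
  u^3 − 6u^2 − 27u + 140 = (−(1/90)u + 7/90)(−90u^2 − 90u + 1800) + (0)
Last nonzero remainder: −90u^2 − 90u + 1800. Dividing through by −90 gives the monic gcd u^2 + u − 20.
Cancel u^2 + u − 20 from numerator and denominator to get the reduced form.

(−3u^2 + 3u + 36)/(u − 7)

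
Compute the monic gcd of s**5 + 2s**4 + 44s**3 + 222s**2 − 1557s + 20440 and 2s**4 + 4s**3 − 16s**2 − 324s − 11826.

s**2 + 2s + 73

Repeated division with remainder:
  s**5 + 2s**4 + 44s**3 + 222s**2 − 1557s + 20440 = ((1/2)s)(2s**4 + 4s**3 − 16s**2 − 324s − 11826) + (52s**3 + 384s**2 + 4356s + 20440)
  2s**4 + 4s**3 − 16s**2 − 324s − 11826 = ((1/26)s − 35/169)(52s**3 + 384s**2 + 4356s + 20440) + (−(17578/169)s**2 − (35156/169)s − 1283194/169)
  52s**3 + 384s**2 + 4356s + 20440 = (−(4394/8789)s − 23660/8789)(−(17578/169)s**2 − (35156/169)s − 1283194/169) + (0)
Last nonzero remainder: −(17578/169)s**2 − (35156/169)s − 1283194/169. Dividing through by −17578/169 gives the monic gcd s**2 + 2s + 73.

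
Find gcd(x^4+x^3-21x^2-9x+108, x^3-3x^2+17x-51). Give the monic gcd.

Repeated division with remainder:
  x^4+x^3-21x^2-9x+108 = (x+4)(x^3-3x^2+17x-51) + (-26x^2-26x+312)
  x^3-3x^2+17x-51 = (-(1/26)x+2/13)(-26x^2-26x+312) + (33x-99)
  -26x^2-26x+312 = (-(26/33)x-104/33)(33x-99) + (0)
Last nonzero remainder: 33x-99. Dividing through by 33 gives the monic gcd x-3.

x-3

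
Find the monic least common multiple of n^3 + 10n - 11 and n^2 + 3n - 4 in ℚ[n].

n^4 + 4n^3 + 10n^2 + 29n - 44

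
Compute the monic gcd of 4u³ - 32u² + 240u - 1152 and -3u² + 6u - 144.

u² - 2u + 48

Euclidean algorithm in ℚ[u]:
  4u³ - 32u² + 240u - 1152 = (-(4/3)u + 8)(-3u² + 6u - 144) + (0)
Last nonzero remainder: -3u² + 6u - 144. Dividing through by -3 gives the monic gcd u² - 2u + 48.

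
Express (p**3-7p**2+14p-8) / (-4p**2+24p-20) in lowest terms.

Apply the Euclidean algorithm:
  p**3-7p**2+14p-8 = (-(1/4)p+1/4)(-4p**2+24p-20) + (3p-3)
  -4p**2+24p-20 = (-(4/3)p+20/3)(3p-3) + (0)
Last nonzero remainder: 3p-3. Dividing through by 3 gives the monic gcd p-1.
Cancel p-1 from numerator and denominator to get the reduced form.

(-p**2+6p-8)/(4p-20)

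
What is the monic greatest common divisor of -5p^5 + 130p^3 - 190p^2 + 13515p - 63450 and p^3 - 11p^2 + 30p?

p^2 - 11p + 30

Euclidean algorithm in ℚ[p]:
  -5p^5 + 130p^3 - 190p^2 + 13515p - 63450 = (-5p^2 - 55p - 325)(p^3 - 11p^2 + 30p) + (-2115p^2 + 23265p - 63450)
  p^3 - 11p^2 + 30p = (-(1/2115)p)(-2115p^2 + 23265p - 63450) + (0)
Last nonzero remainder: -2115p^2 + 23265p - 63450. Dividing through by -2115 gives the monic gcd p^2 - 11p + 30.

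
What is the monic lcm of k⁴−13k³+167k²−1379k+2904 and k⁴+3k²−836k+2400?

k⁶−2k⁵+124k⁴−842k³+4435k²−105956k+290400

Apply the Euclidean algorithm:
  k⁴−13k³+167k²−1379k+2904 = (k⁴+3k²−836k+2400) + (−13k³+164k²−543k+504)
  k⁴+3k²−836k+2400 = (−(1/13)k−164/169)(−13k³+164k²−543k+504) + ((20344/169)k²−(223784/169)k+488256/169)
  −13k³+164k²−543k+504 = (−(2197/20344)k+3549/20344)((20344/169)k²−(223784/169)k+488256/169) + (0)
Last nonzero remainder: (20344/169)k²−(223784/169)k+488256/169. Dividing through by 20344/169 gives the monic gcd k²−11k+24.
Then lcm(f, g) = f·g / gcd(f, g); expanding and making the result monic gives the answer.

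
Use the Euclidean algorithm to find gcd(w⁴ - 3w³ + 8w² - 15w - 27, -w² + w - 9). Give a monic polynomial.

w² - w + 9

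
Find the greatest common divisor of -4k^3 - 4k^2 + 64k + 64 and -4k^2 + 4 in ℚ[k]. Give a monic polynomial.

k + 1

Euclidean algorithm in ℚ[k]:
  -4k^3 - 4k^2 + 64k + 64 = (k + 1)(-4k^2 + 4) + (60k + 60)
  -4k^2 + 4 = (-(1/15)k + 1/15)(60k + 60) + (0)
Last nonzero remainder: 60k + 60. Dividing through by 60 gives the monic gcd k + 1.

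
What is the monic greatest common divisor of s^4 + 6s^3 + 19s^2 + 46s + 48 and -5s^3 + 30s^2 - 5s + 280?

Repeated division with remainder:
  s^4 + 6s^3 + 19s^2 + 46s + 48 = (-(1/5)s - 12/5)(-5s^3 + 30s^2 - 5s + 280) + (90s^2 + 90s + 720)
  -5s^3 + 30s^2 - 5s + 280 = (-(1/18)s + 7/18)(90s^2 + 90s + 720) + (0)
Last nonzero remainder: 90s^2 + 90s + 720. Dividing through by 90 gives the monic gcd s^2 + s + 8.

s^2 + s + 8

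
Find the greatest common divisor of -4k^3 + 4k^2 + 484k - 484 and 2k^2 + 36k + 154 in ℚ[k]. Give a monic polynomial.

Euclidean algorithm in ℚ[k]:
  -4k^3 + 4k^2 + 484k - 484 = (-2k + 38)(2k^2 + 36k + 154) + (-576k - 6336)
  2k^2 + 36k + 154 = (-(1/288)k - 7/288)(-576k - 6336) + (0)
Last nonzero remainder: -576k - 6336. Dividing through by -576 gives the monic gcd k + 11.

k + 11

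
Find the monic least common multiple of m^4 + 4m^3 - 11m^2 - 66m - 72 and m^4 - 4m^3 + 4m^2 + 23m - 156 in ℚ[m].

By polynomial division,
  m^4 + 4m^3 - 11m^2 - 66m - 72 = (m^4 - 4m^3 + 4m^2 + 23m - 156) + (8m^3 - 15m^2 - 89m + 84)
  m^4 - 4m^3 + 4m^2 + 23m - 156 = ((1/8)m - 17/64)(8m^3 - 15m^2 - 89m + 84) + ((713/64)m^2 - (713/64)m - 2139/16)
  8m^3 - 15m^2 - 89m + 84 = ((512/713)m - 448/713)((713/64)m^2 - (713/64)m - 2139/16) + (0)
Last nonzero remainder: (713/64)m^2 - (713/64)m - 2139/16. Dividing through by 713/64 gives the monic gcd m^2 - m - 12.
Then lcm(f, g) = f·g / gcd(f, g); expanding and making the result monic gives the answer.

m^6 + m^5 - 10m^4 + 19m^3 - 17m^2 - 642m - 936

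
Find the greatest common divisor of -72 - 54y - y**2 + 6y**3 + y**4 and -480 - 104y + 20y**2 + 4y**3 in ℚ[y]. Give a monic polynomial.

Euclidean algorithm in ℚ[y]:
  y**4 + 6y**3 - y**2 - 54y - 72 = ((1/4)y + 1/4)(4y**3 + 20y**2 - 104y - 480) + (20y**2 + 92y + 48)
  4y**3 + 20y**2 - 104y - 480 = ((1/5)y + 2/25)(20y**2 + 92y + 48) + (-(3024/25)y - 12096/25)
  20y**2 + 92y + 48 = (-(125/756)y - 25/252)(-(3024/25)y - 12096/25) + (0)
Last nonzero remainder: -(3024/25)y - 12096/25. Dividing through by -3024/25 gives the monic gcd y + 4.

4 + y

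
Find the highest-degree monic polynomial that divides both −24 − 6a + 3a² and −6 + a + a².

By polynomial division,
  3a² − 6a − 24 = (3)(a² + a − 6) + (−9a − 6)
  a² + a − 6 = (−(1/9)a − 1/27)(−9a − 6) + (−56/9)
  −9a − 6 = ((81/56)a + 27/28)(−56/9) + (0)
The last nonzero remainder is the constant −56/9, so the polynomials are coprime and gcd = 1.

1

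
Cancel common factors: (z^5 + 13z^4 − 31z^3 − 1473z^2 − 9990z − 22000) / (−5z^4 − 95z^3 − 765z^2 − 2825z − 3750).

(−z^2 + 3z + 88)/(5z + 15)

Apply the Euclidean algorithm:
  z^5 + 13z^4 − 31z^3 − 1473z^2 − 9990z − 22000 = (−(1/5)z + 6/5)(−5z^4 − 95z^3 − 765z^2 − 2825z − 3750) + (−70z^3 − 1120z^2 − 7350z − 17500)
  −5z^4 − 95z^3 − 765z^2 − 2825z − 3750 = ((1/14)z + 3/14)(−70z^3 − 1120z^2 − 7350z − 17500) + (0)
Last nonzero remainder: −70z^3 − 1120z^2 − 7350z − 17500. Dividing through by −70 gives the monic gcd z^3 + 16z^2 + 105z + 250.
Cancel z^3 + 16z^2 + 105z + 250 from numerator and denominator to get the reduced form.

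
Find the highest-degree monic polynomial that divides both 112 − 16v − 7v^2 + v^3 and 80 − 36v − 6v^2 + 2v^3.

4 + v

Euclidean algorithm in ℚ[v]:
  v^3 − 7v^2 − 16v + 112 = (1/2)(2v^3 − 6v^2 − 36v + 80) + (−4v^2 + 2v + 72)
  2v^3 − 6v^2 − 36v + 80 = (−(1/2)v + 5/4)(−4v^2 + 2v + 72) + (−(5/2)v − 10)
  −4v^2 + 2v + 72 = ((8/5)v − 36/5)(−(5/2)v − 10) + (0)
Last nonzero remainder: −(5/2)v − 10. Dividing through by −5/2 gives the monic gcd v + 4.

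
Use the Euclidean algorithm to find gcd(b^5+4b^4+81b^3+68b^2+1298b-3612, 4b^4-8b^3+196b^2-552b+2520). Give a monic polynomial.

Euclidean algorithm in ℚ[b]:
  b^5+4b^4+81b^3+68b^2+1298b-3612 = ((1/4)b+3/2)(4b^4-8b^3+196b^2-552b+2520) + (44b^3-88b^2+1496b-7392)
  4b^4-8b^3+196b^2-552b+2520 = ((1/11)b)(44b^3-88b^2+1496b-7392) + (60b^2+120b+2520)
  44b^3-88b^2+1496b-7392 = ((11/15)b-44/15)(60b^2+120b+2520) + (0)
Last nonzero remainder: 60b^2+120b+2520. Dividing through by 60 gives the monic gcd b^2+2b+42.

b^2+2b+42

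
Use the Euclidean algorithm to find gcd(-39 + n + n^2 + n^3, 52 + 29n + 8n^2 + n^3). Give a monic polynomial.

13 + 4n + n^2

Apply the Euclidean algorithm:
  n^3 + n^2 + n - 39 = (n^3 + 8n^2 + 29n + 52) + (-7n^2 - 28n - 91)
  n^3 + 8n^2 + 29n + 52 = (-(1/7)n - 4/7)(-7n^2 - 28n - 91) + (0)
Last nonzero remainder: -7n^2 - 28n - 91. Dividing through by -7 gives the monic gcd n^2 + 4n + 13.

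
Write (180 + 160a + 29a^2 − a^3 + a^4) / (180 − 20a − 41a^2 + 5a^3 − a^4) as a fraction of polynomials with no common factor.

Euclidean algorithm in ℚ[a]:
  a^4 − a^3 + 29a^2 + 160a + 180 = (−1)(−a^4 + 5a^3 − 41a^2 − 20a + 180) + (4a^3 − 12a^2 + 140a + 360)
  −a^4 + 5a^3 − 41a^2 − 20a + 180 = (−(1/4)a + 1/2)(4a^3 − 12a^2 + 140a + 360) + (0)
Last nonzero remainder: 4a^3 − 12a^2 + 140a + 360. Dividing through by 4 gives the monic gcd a^3 − 3a^2 + 35a + 90.
Cancel a^3 − 3a^2 + 35a + 90 from numerator and denominator to get the reduced form.

(−2 − a)/(−2 + a)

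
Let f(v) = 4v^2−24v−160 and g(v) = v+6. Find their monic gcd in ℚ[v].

1

Repeated division with remainder:
  4v^2−24v−160 = (4v−48)(v+6) + (128)
  v+6 = ((1/128)v+3/64)(128) + (0)
The last nonzero remainder is the constant 128, so the polynomials are coprime and gcd = 1.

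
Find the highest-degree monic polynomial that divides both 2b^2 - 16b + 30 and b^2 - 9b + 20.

b - 5

By polynomial division,
  2b^2 - 16b + 30 = (2)(b^2 - 9b + 20) + (2b - 10)
  b^2 - 9b + 20 = ((1/2)b - 2)(2b - 10) + (0)
Last nonzero remainder: 2b - 10. Dividing through by 2 gives the monic gcd b - 5.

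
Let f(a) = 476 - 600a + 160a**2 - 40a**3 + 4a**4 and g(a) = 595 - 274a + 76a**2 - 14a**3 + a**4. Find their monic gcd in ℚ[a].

-119 + 31a - 9a**2 + a**3

Euclidean algorithm in ℚ[a]:
  4a**4 - 40a**3 + 160a**2 - 600a + 476 = (4)(a**4 - 14a**3 + 76a**2 - 274a + 595) + (16a**3 - 144a**2 + 496a - 1904)
  a**4 - 14a**3 + 76a**2 - 274a + 595 = ((1/16)a - 5/16)(16a**3 - 144a**2 + 496a - 1904) + (0)
Last nonzero remainder: 16a**3 - 144a**2 + 496a - 1904. Dividing through by 16 gives the monic gcd a**3 - 9a**2 + 31a - 119.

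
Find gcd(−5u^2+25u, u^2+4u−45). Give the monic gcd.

Apply the Euclidean algorithm:
  −5u^2+25u = (−5)(u^2+4u−45) + (45u−225)
  u^2+4u−45 = ((1/45)u+1/5)(45u−225) + (0)
Last nonzero remainder: 45u−225. Dividing through by 45 gives the monic gcd u−5.

u−5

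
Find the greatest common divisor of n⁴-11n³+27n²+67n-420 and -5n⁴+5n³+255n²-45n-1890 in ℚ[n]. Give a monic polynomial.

n²-4n-21

Euclidean algorithm in ℚ[n]:
  n⁴-11n³+27n²+67n-420 = (-1/5)(-5n⁴+5n³+255n²-45n-1890) + (-10n³+78n²+58n-798)
  -5n⁴+5n³+255n²-45n-1890 = ((1/2)n+17/5)(-10n³+78n²+58n-798) + (-(196/5)n²+(784/5)n+4116/5)
  -10n³+78n²+58n-798 = ((25/98)n-95/98)(-(196/5)n²+(784/5)n+4116/5) + (0)
Last nonzero remainder: -(196/5)n²+(784/5)n+4116/5. Dividing through by -196/5 gives the monic gcd n²-4n-21.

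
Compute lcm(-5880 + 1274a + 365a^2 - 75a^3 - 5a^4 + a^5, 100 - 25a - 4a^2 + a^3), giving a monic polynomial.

29400 - 12250a - 551a^2 + 740a^3 - 50a^4 - 10a^5 + a^6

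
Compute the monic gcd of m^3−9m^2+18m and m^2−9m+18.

Repeated division with remainder:
  m^3−9m^2+18m = (m)(m^2−9m+18) + (0)
The last nonzero remainder m^2−9m+18 is already monic.

m^2−9m+18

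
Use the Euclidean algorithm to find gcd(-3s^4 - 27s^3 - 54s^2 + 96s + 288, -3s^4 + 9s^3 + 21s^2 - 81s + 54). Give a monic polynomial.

s^2 + s - 6

Apply the Euclidean algorithm:
  -3s^4 - 27s^3 - 54s^2 + 96s + 288 = (-3s^4 + 9s^3 + 21s^2 - 81s + 54) + (-36s^3 - 75s^2 + 177s + 234)
  -3s^4 + 9s^3 + 21s^2 - 81s + 54 = ((1/12)s - 61/144)(-36s^3 - 75s^2 + 177s + 234) + (-(1225/48)s^2 - (1225/48)s + 1225/8)
  -36s^3 - 75s^2 + 177s + 234 = ((1728/1225)s + 1872/1225)(-(1225/48)s^2 - (1225/48)s + 1225/8) + (0)
Last nonzero remainder: -(1225/48)s^2 - (1225/48)s + 1225/8. Dividing through by -1225/48 gives the monic gcd s^2 + s - 6.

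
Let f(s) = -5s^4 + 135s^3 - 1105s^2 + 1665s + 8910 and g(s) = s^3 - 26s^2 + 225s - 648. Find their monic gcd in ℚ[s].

By polynomial division,
  -5s^4 + 135s^3 - 1105s^2 + 1665s + 8910 = (-5s + 5)(s^3 - 26s^2 + 225s - 648) + (150s^2 - 2700s + 12150)
  s^3 - 26s^2 + 225s - 648 = ((1/150)s - 4/75)(150s^2 - 2700s + 12150) + (0)
Last nonzero remainder: 150s^2 - 2700s + 12150. Dividing through by 150 gives the monic gcd s^2 - 18s + 81.

s^2 - 18s + 81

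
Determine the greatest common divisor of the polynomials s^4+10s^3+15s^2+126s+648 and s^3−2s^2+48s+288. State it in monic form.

s+4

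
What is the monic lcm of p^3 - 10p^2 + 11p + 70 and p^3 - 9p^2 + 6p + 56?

Euclidean algorithm in ℚ[p]:
  p^3 - 10p^2 + 11p + 70 = (p^3 - 9p^2 + 6p + 56) + (-p^2 + 5p + 14)
  p^3 - 9p^2 + 6p + 56 = (-p + 4)(-p^2 + 5p + 14) + (0)
Last nonzero remainder: -p^2 + 5p + 14. Dividing through by -1 gives the monic gcd p^2 - 5p - 14.
Then lcm(f, g) = f·g / gcd(f, g); expanding and making the result monic gives the answer.

p^4 - 14p^3 + 51p^2 + 26p - 280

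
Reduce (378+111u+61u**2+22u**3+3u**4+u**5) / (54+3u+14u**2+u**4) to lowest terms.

(42+17u+4u**2+u**3)/(6+u+u**2)

Euclidean algorithm in ℚ[u]:
  u**5+3u**4+22u**3+61u**2+111u+378 = (u+3)(u**4+14u**2+3u+54) + (8u**3+16u**2+48u+216)
  u**4+14u**2+3u+54 = ((1/8)u-1/4)(8u**3+16u**2+48u+216) + (12u**2-12u+108)
  8u**3+16u**2+48u+216 = ((2/3)u+2)(12u**2-12u+108) + (0)
Last nonzero remainder: 12u**2-12u+108. Dividing through by 12 gives the monic gcd u**2-u+9.
Cancel u**2-u+9 from numerator and denominator to get the reduced form.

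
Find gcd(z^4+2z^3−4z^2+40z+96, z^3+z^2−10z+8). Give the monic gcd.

Apply the Euclidean algorithm:
  z^4+2z^3−4z^2+40z+96 = (z+1)(z^3+z^2−10z+8) + (5z^2+42z+88)
  z^3+z^2−10z+8 = ((1/5)z−37/25)(5z^2+42z+88) + ((864/25)z+3456/25)
  5z^2+42z+88 = ((125/864)z+275/432)((864/25)z+3456/25) + (0)
Last nonzero remainder: (864/25)z+3456/25. Dividing through by 864/25 gives the monic gcd z+4.

z+4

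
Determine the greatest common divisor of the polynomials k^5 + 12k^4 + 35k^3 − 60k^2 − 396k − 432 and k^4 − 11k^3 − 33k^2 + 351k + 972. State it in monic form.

k^2 + 7k + 12

By polynomial division,
  k^5 + 12k^4 + 35k^3 − 60k^2 − 396k − 432 = (k + 23)(k^4 − 11k^3 − 33k^2 + 351k + 972) + (321k^3 + 348k^2 − 9441k − 22788)
  k^4 − 11k^3 − 33k^2 + 351k + 972 = ((1/321)k − 431/11449)(321k^3 + 348k^2 − 9441k − 22788) + ((108900/11449)k^2 + (762300/11449)k + 1306800/11449)
  321k^3 + 348k^2 − 9441k − 22788 = ((1225043/36300)k − 2415739/12100)((108900/11449)k^2 + (762300/11449)k + 1306800/11449) + (0)
Last nonzero remainder: (108900/11449)k^2 + (762300/11449)k + 1306800/11449. Dividing through by 108900/11449 gives the monic gcd k^2 + 7k + 12.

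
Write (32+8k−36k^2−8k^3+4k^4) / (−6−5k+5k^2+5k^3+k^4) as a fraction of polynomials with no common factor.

By polynomial division,
  4k^4−8k^3−36k^2+8k+32 = (4)(k^4+5k^3+5k^2−5k−6) + (−28k^3−56k^2+28k+56)
  k^4+5k^3+5k^2−5k−6 = (−(1/28)k−3/28)(−28k^3−56k^2+28k+56) + (0)
Last nonzero remainder: −28k^3−56k^2+28k+56. Dividing through by −28 gives the monic gcd k^3+2k^2−k−2.
Cancel k^3+2k^2−k−2 from numerator and denominator to get the reduced form.

(−16+4k)/(3+k)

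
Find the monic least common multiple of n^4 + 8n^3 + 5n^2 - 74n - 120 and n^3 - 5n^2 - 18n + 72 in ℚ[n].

n^5 + 2n^4 - 43n^3 - 104n^2 + 324n + 720

Euclidean algorithm in ℚ[n]:
  n^4 + 8n^3 + 5n^2 - 74n - 120 = (n + 13)(n^3 - 5n^2 - 18n + 72) + (88n^2 + 88n - 1056)
  n^3 - 5n^2 - 18n + 72 = ((1/88)n - 3/44)(88n^2 + 88n - 1056) + (0)
Last nonzero remainder: 88n^2 + 88n - 1056. Dividing through by 88 gives the monic gcd n^2 + n - 12.
Then lcm(f, g) = f·g / gcd(f, g); expanding and making the result monic gives the answer.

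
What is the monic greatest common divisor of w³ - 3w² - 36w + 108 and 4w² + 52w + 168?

Apply the Euclidean algorithm:
  w³ - 3w² - 36w + 108 = ((1/4)w - 4)(4w² + 52w + 168) + (130w + 780)
  4w² + 52w + 168 = ((2/65)w + 14/65)(130w + 780) + (0)
Last nonzero remainder: 130w + 780. Dividing through by 130 gives the monic gcd w + 6.

w + 6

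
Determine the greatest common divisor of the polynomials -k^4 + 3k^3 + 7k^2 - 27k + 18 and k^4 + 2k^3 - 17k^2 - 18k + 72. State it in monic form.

Apply the Euclidean algorithm:
  -k^4 + 3k^3 + 7k^2 - 27k + 18 = (-1)(k^4 + 2k^3 - 17k^2 - 18k + 72) + (5k^3 - 10k^2 - 45k + 90)
  k^4 + 2k^3 - 17k^2 - 18k + 72 = ((1/5)k + 4/5)(5k^3 - 10k^2 - 45k + 90) + (0)
Last nonzero remainder: 5k^3 - 10k^2 - 45k + 90. Dividing through by 5 gives the monic gcd k^3 - 2k^2 - 9k + 18.

k^3 - 2k^2 - 9k + 18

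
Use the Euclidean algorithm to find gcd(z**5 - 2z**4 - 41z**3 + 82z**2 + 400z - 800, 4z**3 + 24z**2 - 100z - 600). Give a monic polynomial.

By polynomial division,
  z**5 - 2z**4 - 41z**3 + 82z**2 + 400z - 800 = ((1/4)z**2 - 2z + 8)(4z**3 + 24z**2 - 100z - 600) + (-160z**2 + 4000)
  4z**3 + 24z**2 - 100z - 600 = (-(1/40)z - 3/20)(-160z**2 + 4000) + (0)
Last nonzero remainder: -160z**2 + 4000. Dividing through by -160 gives the monic gcd z**2 - 25.

z**2 - 25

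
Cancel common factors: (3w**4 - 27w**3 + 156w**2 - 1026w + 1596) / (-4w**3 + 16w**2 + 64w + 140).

Apply the Euclidean algorithm:
  3w**4 - 27w**3 + 156w**2 - 1026w + 1596 = (-(3/4)w + 15/4)(-4w**3 + 16w**2 + 64w + 140) + (144w**2 - 1161w + 1071)
  -4w**3 + 16w**2 + 64w + 140 = (-(1/36)w - 65/576)(144w**2 - 1161w + 1071) + (-(2385/64)w + 16695/64)
  144w**2 - 1161w + 1071 = (-(1024/265)w + 1088/265)(-(2385/64)w + 16695/64) + (0)
Last nonzero remainder: -(2385/64)w + 16695/64. Dividing through by -2385/64 gives the monic gcd w - 7.
Cancel w - 7 from numerator and denominator to get the reduced form.

(-3w**3 + 6w**2 - 114w + 228)/(4w**2 + 12w + 20)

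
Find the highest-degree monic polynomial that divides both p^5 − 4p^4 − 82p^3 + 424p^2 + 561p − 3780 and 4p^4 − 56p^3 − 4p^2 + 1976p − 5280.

p^2 − 9p + 20

Euclidean algorithm in ℚ[p]:
  p^5 − 4p^4 − 82p^3 + 424p^2 + 561p − 3780 = ((1/4)p + 5/2)(4p^4 − 56p^3 − 4p^2 + 1976p − 5280) + (59p^3 − 60p^2 − 3059p + 9420)
  4p^4 − 56p^3 − 4p^2 + 1976p − 5280 = ((4/59)p − 3064/3481)(59p^3 − 60p^2 − 3059p + 9420) + ((524160/3481)p^2 − (4717440/3481)p + 10483200/3481)
  59p^3 − 60p^2 − 3059p + 9420 = ((205379/524160)p + 546517/174720)((524160/3481)p^2 − (4717440/3481)p + 10483200/3481) + (0)
Last nonzero remainder: (524160/3481)p^2 − (4717440/3481)p + 10483200/3481. Dividing through by 524160/3481 gives the monic gcd p^2 − 9p + 20.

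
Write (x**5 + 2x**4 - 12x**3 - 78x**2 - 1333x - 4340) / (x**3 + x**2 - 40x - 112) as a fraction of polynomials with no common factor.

(x**3 + 5x**2 + 31x + 155)/(x + 4)

By polynomial division,
  x**5 + 2x**4 - 12x**3 - 78x**2 - 1333x - 4340 = (x**2 + x + 27)(x**3 + x**2 - 40x - 112) + (47x**2 - 141x - 1316)
  x**3 + x**2 - 40x - 112 = ((1/47)x + 4/47)(47x**2 - 141x - 1316) + (0)
Last nonzero remainder: 47x**2 - 141x - 1316. Dividing through by 47 gives the monic gcd x**2 - 3x - 28.
Cancel x**2 - 3x - 28 from numerator and denominator to get the reduced form.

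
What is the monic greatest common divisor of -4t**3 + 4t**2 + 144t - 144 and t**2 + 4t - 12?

t + 6

Repeated division with remainder:
  -4t**3 + 4t**2 + 144t - 144 = (-4t + 20)(t**2 + 4t - 12) + (16t + 96)
  t**2 + 4t - 12 = ((1/16)t - 1/8)(16t + 96) + (0)
Last nonzero remainder: 16t + 96. Dividing through by 16 gives the monic gcd t + 6.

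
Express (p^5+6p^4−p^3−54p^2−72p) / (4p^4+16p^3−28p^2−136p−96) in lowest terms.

Apply the Euclidean algorithm:
  p^5+6p^4−p^3−54p^2−72p = ((1/4)p+1/2)(4p^4+16p^3−28p^2−136p−96) + (−2p^3−6p^2+20p+48)
  4p^4+16p^3−28p^2−136p−96 = (−2p−2)(−2p^3−6p^2+20p+48) + (0)
Last nonzero remainder: −2p^3−6p^2+20p+48. Dividing through by −2 gives the monic gcd p^3+3p^2−10p−24.
Cancel p^3+3p^2−10p−24 from numerator and denominator to get the reduced form.

(p^2+3p)/(4p+4)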